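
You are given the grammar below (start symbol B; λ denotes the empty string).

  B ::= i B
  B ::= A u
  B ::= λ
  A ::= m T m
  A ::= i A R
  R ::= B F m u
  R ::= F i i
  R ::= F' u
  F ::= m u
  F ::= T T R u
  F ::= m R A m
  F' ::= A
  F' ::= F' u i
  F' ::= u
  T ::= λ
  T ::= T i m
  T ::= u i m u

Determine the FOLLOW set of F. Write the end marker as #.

{ i, m }

In R ::= B F m u: add FIRST(m u) = { m }.
In R ::= F i i: add FIRST(i i) = { i }.
Union: FOLLOW(F) = { i, m }.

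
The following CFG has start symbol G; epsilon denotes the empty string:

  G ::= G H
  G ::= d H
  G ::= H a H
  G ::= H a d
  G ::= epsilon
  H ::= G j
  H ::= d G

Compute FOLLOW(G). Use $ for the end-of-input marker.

G is the start symbol, so $ ∈ FOLLOW(G).
In G ::= G H: add FIRST(H) = { d, j }.
In H ::= G j: add FIRST(j) = { j }.
In H ::= d G: G is at the end, add FOLLOW(H) = { $, a, d, j }.
Union: FOLLOW(G) = { $, a, d, j }.

{ $, a, d, j }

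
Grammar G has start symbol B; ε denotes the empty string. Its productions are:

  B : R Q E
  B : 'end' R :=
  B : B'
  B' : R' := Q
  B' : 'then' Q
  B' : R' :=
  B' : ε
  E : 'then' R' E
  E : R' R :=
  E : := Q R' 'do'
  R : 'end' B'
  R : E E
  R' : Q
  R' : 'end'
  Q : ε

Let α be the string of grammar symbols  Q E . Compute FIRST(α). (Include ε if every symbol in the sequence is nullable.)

{ 'end', 'then', := }

Add FIRST(Q)\{ε} = {  }; Q is nullable, continue.
Add FIRST(E) = { 'end', 'then', := }; E is not nullable, stop.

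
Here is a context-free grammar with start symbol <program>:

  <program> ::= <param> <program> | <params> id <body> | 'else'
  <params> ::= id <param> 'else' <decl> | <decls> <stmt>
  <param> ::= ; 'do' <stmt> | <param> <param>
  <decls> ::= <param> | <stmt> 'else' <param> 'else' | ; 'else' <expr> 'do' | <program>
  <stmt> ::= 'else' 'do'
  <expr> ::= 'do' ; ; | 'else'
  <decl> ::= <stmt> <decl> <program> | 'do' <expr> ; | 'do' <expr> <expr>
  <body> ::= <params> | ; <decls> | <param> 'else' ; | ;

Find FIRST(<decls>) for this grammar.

{ 'else', ;, id }

From <decls> ::= <param>: add FIRST(<param>) = { ; }.
From <decls> ::= <stmt> 'else' <param> 'else': add FIRST(<stmt>) = { 'else' }.
<decls> ::= ; 'else' <expr> 'do' contributes {;}.
From <decls> ::= <program>: add FIRST(<program>) = { 'else', ;, id }.
Union: FIRST(<decls>) = { 'else', ;, id }.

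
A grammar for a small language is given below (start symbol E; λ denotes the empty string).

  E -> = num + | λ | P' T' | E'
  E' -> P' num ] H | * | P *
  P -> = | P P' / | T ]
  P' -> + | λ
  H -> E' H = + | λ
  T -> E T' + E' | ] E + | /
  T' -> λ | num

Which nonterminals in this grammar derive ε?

{ E, H, P', T' }

Directly nullable (have an λ-production): E, P', H, T'.
No other nonterminal has a production whose RHS symbols are all nullable.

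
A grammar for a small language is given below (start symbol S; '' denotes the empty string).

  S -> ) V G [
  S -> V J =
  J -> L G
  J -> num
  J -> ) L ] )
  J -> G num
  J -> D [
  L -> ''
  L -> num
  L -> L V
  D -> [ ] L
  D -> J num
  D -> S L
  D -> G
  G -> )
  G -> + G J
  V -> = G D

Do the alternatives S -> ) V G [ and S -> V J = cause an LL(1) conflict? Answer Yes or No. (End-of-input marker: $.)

No

FIRST() V G [) = { ) } and FIRST(V J =) = { = }.
The FIRST sets are disjoint and neither alternative is nullable — no conflict.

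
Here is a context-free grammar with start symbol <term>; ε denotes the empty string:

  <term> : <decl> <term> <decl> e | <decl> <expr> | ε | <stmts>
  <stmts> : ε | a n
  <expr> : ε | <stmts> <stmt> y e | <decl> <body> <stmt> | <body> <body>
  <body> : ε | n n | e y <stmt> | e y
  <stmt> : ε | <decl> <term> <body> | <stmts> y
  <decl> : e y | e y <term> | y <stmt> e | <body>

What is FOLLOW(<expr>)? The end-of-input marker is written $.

In <term> : <decl> <expr>: <expr> is at the end, add FOLLOW(<term>) = { $, a, e, n, y }.
Union: FOLLOW(<expr>) = { $, a, e, n, y }.

{ $, a, e, n, y }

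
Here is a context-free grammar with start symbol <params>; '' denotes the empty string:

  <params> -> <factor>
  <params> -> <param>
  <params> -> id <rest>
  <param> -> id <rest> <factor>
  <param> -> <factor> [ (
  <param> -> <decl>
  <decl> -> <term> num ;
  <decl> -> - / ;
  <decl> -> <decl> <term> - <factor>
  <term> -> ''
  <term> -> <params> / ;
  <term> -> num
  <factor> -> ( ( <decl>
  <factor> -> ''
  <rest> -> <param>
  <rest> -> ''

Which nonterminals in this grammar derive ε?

Directly nullable (have an ''-production): <term>, <factor>, <rest>.
<params> -> <factor> with every symbol nullable, so <params> is nullable.
No other nonterminal has a production whose RHS symbols are all nullable.

{ <factor>, <params>, <rest>, <term> }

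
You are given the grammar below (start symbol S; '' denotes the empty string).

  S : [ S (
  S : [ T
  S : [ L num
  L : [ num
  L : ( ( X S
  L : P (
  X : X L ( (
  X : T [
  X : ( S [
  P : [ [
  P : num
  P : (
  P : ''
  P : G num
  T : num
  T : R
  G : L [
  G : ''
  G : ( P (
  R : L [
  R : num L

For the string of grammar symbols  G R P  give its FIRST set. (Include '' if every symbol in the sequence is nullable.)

{ (, [, num }

Add FIRST(G)\{''} = { (, [, num }; G is nullable, continue.
Add FIRST(R) = { (, [, num }; R is not nullable, stop.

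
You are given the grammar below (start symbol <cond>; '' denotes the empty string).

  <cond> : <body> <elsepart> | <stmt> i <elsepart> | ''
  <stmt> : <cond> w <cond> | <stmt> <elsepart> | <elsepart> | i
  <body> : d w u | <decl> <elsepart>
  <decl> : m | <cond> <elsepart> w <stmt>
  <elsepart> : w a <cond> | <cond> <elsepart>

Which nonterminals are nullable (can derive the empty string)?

{ <cond> }

Directly nullable (have an ''-production): <cond>.
No other nonterminal has a production whose RHS symbols are all nullable.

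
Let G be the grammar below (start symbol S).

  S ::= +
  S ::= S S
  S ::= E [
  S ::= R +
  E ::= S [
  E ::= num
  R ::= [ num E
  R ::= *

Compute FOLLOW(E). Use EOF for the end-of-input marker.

{ +, [ }

In S ::= E [: add FIRST([) = { [ }.
In R ::= [ num E: E is at the end, add FOLLOW(R) = { + }.
Union: FOLLOW(E) = { +, [ }.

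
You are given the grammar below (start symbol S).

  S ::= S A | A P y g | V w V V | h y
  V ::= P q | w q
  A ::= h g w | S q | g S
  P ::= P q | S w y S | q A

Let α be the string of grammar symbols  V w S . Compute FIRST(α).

Add FIRST(V) = { g, h, q, w }; V is not nullable, stop.

{ g, h, q, w }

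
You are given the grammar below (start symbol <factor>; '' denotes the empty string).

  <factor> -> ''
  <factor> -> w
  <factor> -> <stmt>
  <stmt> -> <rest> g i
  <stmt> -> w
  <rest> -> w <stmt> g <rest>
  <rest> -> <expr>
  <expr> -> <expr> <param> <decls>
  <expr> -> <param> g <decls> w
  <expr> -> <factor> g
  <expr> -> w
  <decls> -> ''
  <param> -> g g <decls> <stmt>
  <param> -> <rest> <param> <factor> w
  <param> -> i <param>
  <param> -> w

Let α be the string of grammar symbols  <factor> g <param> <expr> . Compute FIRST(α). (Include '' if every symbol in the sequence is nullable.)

{ g, i, w }

Add FIRST(<factor>)\{''} = { g, i, w }; <factor> is nullable, continue.
g is a terminal; add {g} and stop.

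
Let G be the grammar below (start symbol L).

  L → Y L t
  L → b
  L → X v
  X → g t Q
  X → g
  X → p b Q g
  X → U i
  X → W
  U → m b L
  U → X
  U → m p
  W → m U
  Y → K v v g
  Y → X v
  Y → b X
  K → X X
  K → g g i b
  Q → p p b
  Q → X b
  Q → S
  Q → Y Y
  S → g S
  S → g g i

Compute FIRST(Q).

{ b, g, m, p }

Q → p p b contributes {p}.
From Q → X b: add FIRST(X) = { g, m, p }.
From Q → S: add FIRST(S) = { g }.
From Q → Y Y: add FIRST(Y) = { b, g, m, p }.
Union: FIRST(Q) = { b, g, m, p }.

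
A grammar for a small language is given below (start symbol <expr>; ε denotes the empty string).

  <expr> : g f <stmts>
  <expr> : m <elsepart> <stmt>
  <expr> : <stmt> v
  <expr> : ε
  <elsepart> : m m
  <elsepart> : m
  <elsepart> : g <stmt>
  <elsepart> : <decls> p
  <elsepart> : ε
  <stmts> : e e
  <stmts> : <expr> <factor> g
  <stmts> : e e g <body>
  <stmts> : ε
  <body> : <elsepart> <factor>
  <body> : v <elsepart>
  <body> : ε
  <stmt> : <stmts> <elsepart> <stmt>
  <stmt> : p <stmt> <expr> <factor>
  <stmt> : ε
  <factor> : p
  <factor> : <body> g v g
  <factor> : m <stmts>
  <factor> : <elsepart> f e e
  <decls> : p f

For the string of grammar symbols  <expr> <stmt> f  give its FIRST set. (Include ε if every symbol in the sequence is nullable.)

Add FIRST(<expr>)\{ε} = { e, f, g, m, p, v }; <expr> is nullable, continue.
Add FIRST(<stmt>)\{ε} = { e, f, g, m, p, v }; <stmt> is nullable, continue.
f is a terminal; add {f} and stop.

{ e, f, g, m, p, v }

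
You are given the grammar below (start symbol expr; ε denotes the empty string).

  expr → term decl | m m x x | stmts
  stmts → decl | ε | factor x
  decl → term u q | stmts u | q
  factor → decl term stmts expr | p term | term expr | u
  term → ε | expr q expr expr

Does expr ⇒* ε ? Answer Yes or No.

expr → stmts and each of stmts is nullable, so expr ⇒* ε.

Yes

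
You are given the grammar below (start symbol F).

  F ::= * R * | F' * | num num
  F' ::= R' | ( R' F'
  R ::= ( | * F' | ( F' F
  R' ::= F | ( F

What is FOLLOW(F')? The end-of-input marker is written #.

{ (, *, num }

In F ::= F' *: add FIRST(*) = { * }.
In F' ::= ( R' F': F' is at the end, add FOLLOW(F') = { (, *, num }.
In R ::= * F': F' is at the end, add FOLLOW(R) = { * }.
In R ::= ( F' F: add FIRST(F) = { (, *, num }.
Union: FOLLOW(F') = { (, *, num }.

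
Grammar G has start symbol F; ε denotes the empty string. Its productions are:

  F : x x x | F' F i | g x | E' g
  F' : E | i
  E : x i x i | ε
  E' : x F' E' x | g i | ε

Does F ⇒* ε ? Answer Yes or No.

Nullable nonterminals: E, E', F'.
No production of F has an RHS whose symbols are all nullable, so F is not nullable.

No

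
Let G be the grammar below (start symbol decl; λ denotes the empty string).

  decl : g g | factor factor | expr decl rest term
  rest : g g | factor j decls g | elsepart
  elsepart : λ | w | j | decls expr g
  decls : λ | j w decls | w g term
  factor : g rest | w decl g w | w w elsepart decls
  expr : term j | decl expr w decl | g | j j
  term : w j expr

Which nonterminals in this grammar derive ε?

{ decls, elsepart, rest }

Directly nullable (have an λ-production): elsepart, decls.
rest : elsepart with every symbol nullable, so rest is nullable.
No other nonterminal has a production whose RHS symbols are all nullable.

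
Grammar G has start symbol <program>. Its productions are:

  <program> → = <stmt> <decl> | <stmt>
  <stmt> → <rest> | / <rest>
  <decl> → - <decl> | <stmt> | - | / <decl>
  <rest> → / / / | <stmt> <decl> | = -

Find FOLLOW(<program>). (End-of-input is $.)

{ $ }

<program> is the start symbol, so $ ∈ FOLLOW(<program>).
Union: FOLLOW(<program>) = { $ }.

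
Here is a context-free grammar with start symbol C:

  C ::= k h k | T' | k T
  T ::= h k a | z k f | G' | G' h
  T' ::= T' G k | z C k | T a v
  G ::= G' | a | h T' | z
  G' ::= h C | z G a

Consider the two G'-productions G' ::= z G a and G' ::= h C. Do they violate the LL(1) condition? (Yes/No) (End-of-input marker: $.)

FIRST(z G a) = { z } and FIRST(h C) = { h }.
The FIRST sets are disjoint and neither alternative is nullable — no conflict.

No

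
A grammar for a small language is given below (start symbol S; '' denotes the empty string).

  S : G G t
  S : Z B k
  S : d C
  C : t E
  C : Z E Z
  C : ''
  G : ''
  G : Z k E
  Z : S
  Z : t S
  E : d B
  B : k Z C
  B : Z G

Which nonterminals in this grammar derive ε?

{ C, G }

Directly nullable (have an ''-production): C, G.
No other nonterminal has a production whose RHS symbols are all nullable.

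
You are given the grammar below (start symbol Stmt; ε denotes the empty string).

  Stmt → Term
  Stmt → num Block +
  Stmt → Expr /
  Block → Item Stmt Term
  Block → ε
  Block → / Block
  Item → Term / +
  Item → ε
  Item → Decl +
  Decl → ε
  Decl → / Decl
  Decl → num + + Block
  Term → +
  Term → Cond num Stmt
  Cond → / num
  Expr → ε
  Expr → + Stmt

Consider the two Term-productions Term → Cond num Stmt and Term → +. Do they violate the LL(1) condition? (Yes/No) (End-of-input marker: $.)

No

FIRST(Cond num Stmt) = { / } and FIRST(+) = { + }.
The FIRST sets are disjoint and neither alternative is nullable — no conflict.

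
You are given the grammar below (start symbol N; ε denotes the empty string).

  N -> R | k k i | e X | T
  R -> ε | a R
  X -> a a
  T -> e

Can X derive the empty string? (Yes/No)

No

Nullable nonterminals: N, R.
No production of X has an RHS whose symbols are all nullable, so X is not nullable.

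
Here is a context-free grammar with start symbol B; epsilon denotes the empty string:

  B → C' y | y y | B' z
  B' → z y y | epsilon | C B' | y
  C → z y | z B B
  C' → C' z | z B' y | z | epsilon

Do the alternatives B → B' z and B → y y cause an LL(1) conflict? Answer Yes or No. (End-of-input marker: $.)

FIRST(B' z) = { y, z } and FIRST(y y) = { y }.
Both contain y, so the two alternatives are not disjoint — LL(1) conflict.

Yes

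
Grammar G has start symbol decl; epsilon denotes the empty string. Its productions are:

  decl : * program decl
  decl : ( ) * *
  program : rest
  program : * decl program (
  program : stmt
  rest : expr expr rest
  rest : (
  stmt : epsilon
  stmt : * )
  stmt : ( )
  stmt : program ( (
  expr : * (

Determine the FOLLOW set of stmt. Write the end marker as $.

{ (, * }

In program : stmt: stmt is at the end, add FOLLOW(program) = { (, * }.
Union: FOLLOW(stmt) = { (, * }.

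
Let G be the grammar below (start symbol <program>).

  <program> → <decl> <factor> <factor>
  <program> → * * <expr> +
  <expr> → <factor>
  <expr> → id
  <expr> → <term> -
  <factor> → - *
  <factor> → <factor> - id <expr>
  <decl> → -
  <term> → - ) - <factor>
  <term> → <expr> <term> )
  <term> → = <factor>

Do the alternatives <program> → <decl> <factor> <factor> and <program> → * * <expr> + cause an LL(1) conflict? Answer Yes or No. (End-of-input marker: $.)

No

FIRST(<decl> <factor> <factor>) = { - } and FIRST(* * <expr> +) = { * }.
The FIRST sets are disjoint and neither alternative is nullable — no conflict.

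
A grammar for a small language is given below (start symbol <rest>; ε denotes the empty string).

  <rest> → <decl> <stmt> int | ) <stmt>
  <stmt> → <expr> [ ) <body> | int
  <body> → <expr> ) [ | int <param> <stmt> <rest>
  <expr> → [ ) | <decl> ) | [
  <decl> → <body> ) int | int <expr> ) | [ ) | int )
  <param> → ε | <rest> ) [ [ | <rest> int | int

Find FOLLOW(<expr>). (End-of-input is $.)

{ ), [ }

In <stmt> → <expr> [ ) <body>: add FIRST([ ) <body>) = { [ }.
In <body> → <expr> ) [: add FIRST() [) = { ) }.
In <decl> → int <expr> ): add FIRST()) = { ) }.
Union: FOLLOW(<expr>) = { ), [ }.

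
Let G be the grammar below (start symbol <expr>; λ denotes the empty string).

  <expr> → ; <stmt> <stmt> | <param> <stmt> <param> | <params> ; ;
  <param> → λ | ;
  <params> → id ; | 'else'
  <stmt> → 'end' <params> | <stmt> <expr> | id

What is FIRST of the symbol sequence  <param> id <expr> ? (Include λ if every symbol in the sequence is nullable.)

Add FIRST(<param>)\{λ} = { ; }; <param> is nullable, continue.
id is a terminal; add {id} and stop.

{ ;, id }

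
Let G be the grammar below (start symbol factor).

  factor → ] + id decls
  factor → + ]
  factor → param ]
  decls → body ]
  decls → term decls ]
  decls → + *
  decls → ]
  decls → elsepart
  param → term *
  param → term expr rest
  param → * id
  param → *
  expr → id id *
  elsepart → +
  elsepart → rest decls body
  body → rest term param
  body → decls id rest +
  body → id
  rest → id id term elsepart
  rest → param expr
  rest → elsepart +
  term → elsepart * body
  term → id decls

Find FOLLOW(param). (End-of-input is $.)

In factor → param ]: add FIRST(]) = { ] }.
In body → rest term param: param is at the end, add FOLLOW(body) = { $, *, +, ], id }.
In rest → param expr: add FIRST(expr) = { id }.
Union: FOLLOW(param) = { $, *, +, ], id }.

{ $, *, +, ], id }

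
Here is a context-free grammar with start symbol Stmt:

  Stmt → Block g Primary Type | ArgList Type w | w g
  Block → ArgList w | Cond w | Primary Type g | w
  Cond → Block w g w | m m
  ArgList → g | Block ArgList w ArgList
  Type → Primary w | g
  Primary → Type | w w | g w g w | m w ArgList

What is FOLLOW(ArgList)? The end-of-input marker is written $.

In Stmt → ArgList Type w: add FIRST(Type w) = { g, m, w }.
In Block → ArgList w: add FIRST(w) = { w }.
In ArgList → Block ArgList w ArgList: add FIRST(w ArgList) = { w }.
In ArgList → Block ArgList w ArgList: ArgList is at the end, add FOLLOW(ArgList) = { g, m, w }.
In Primary → m w ArgList: ArgList is at the end, add FOLLOW(Primary) = { g, m, w }.
Union: FOLLOW(ArgList) = { g, m, w }.

{ g, m, w }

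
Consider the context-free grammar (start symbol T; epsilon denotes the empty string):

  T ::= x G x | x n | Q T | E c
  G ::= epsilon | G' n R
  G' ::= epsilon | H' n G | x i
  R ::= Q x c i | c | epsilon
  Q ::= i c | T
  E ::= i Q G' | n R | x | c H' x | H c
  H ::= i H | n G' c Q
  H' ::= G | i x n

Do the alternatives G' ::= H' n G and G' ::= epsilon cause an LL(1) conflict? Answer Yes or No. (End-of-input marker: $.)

FIRST(H' n G) = { i, n, x } and FIRST(epsilon) = { epsilon }.
The second alternative is nullable and FOLLOW(G') = { c, n } shares n with FIRST of the first — conflict.

Yes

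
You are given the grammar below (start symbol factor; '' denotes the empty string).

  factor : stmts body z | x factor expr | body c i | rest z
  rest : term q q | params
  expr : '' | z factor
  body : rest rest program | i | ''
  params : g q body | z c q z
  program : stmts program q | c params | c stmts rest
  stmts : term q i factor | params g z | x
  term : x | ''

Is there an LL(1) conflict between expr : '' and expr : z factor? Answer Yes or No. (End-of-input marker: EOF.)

FIRST('') = { '' } and FIRST(z factor) = { z }.
The first alternative is nullable and FOLLOW(expr) = { EOF, c, g, i, q, x, z } shares z with FIRST of the second — conflict.

Yes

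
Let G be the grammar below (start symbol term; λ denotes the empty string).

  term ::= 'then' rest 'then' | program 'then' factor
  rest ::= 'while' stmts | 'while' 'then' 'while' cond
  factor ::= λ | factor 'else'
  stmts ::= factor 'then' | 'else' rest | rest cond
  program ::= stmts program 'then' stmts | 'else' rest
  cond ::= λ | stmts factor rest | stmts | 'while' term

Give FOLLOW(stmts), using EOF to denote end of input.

In rest ::= 'while' stmts: stmts is at the end, add FOLLOW(rest) = { 'else', 'then', 'while' }.
In program ::= stmts program 'then' stmts: add FIRST(program 'then' stmts) = { 'else', 'then', 'while' }.
In program ::= stmts program 'then' stmts: stmts is at the end, add FOLLOW(program) = { 'then' }.
In cond ::= stmts factor rest: add FIRST(factor rest) = { 'else', 'while' }.
In cond ::= stmts: stmts is at the end, add FOLLOW(cond) = { 'else', 'then', 'while' }.
Union: FOLLOW(stmts) = { 'else', 'then', 'while' }.

{ 'else', 'then', 'while' }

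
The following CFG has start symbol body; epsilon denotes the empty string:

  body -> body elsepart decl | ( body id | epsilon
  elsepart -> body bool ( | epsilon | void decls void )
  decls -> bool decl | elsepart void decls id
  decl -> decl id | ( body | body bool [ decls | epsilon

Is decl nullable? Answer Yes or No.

decl has an epsilon-production, so decl ⇒ epsilon.

Yes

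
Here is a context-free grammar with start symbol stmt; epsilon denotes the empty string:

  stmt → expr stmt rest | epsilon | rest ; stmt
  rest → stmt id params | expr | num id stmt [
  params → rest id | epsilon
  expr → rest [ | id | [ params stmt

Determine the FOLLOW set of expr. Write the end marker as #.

In stmt → expr stmt rest: add FIRST(stmt rest) = { [, id, num }.
In rest → expr: expr is at the end, add FOLLOW(rest) = { #, ;, [, id, num }.
Union: FOLLOW(expr) = { #, ;, [, id, num }.

{ #, ;, [, id, num }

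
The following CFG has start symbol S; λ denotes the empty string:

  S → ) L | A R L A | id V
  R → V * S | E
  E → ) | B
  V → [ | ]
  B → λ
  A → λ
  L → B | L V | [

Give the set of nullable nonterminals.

Directly nullable (have an λ-production): B, A.
S → A R L A with every symbol nullable, so S is nullable.
E → B with every symbol nullable, so E is nullable.
L → B with every symbol nullable, so L is nullable.
R → E with every symbol nullable, so R is nullable.
No other nonterminal has a production whose RHS symbols are all nullable.

{ A, B, E, L, R, S }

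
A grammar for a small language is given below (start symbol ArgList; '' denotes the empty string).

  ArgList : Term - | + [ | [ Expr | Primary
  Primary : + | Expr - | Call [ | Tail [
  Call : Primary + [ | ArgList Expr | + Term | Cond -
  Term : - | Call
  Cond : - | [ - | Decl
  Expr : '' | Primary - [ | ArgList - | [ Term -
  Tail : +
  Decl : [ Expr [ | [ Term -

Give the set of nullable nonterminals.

{ Expr }

Directly nullable (have an ''-production): Expr.
No other nonterminal has a production whose RHS symbols are all nullable.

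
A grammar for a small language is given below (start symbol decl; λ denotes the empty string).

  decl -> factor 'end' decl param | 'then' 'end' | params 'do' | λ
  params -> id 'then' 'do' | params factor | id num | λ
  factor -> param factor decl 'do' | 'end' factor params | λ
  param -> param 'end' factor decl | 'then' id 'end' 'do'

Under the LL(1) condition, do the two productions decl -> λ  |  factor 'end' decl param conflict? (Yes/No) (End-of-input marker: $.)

FIRST(λ) = { λ } and FIRST(factor 'end' decl param) = { 'end', 'then' }.
The first alternative is nullable and FOLLOW(decl) = { $, 'do', 'end', 'then', id } shares 'end' with FIRST of the second — conflict.

Yes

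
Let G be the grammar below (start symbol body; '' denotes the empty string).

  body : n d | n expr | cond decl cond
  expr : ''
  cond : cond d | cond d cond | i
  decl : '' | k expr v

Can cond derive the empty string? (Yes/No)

Nullable nonterminals: decl, expr.
No production of cond has an RHS whose symbols are all nullable, so cond is not nullable.

No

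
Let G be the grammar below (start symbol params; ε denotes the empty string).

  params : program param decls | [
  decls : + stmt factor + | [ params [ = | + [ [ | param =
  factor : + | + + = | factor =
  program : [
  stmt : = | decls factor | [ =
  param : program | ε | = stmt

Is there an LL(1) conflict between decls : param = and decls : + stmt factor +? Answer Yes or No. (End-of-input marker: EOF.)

No

FIRST(param =) = { =, [ } and FIRST(+ stmt factor +) = { + }.
The FIRST sets are disjoint and neither alternative is nullable — no conflict.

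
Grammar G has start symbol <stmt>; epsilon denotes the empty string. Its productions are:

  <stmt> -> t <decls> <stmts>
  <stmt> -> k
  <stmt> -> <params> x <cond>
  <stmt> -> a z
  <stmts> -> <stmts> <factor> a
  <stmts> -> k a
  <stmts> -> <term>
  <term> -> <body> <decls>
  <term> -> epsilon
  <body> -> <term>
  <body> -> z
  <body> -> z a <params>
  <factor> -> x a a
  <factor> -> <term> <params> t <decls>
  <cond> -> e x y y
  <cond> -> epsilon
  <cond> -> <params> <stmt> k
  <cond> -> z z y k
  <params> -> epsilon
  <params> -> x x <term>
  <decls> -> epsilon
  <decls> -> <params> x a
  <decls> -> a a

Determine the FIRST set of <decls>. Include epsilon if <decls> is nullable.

{ a, x, epsilon }

<decls> -> epsilon contributes epsilon.
From <decls> -> <params> x a: <params> nullable, take FIRST(<params>) ∪ {x} = { x }.
<decls> -> a a contributes {a}.
Union: FIRST(<decls>) = { a, x, epsilon }.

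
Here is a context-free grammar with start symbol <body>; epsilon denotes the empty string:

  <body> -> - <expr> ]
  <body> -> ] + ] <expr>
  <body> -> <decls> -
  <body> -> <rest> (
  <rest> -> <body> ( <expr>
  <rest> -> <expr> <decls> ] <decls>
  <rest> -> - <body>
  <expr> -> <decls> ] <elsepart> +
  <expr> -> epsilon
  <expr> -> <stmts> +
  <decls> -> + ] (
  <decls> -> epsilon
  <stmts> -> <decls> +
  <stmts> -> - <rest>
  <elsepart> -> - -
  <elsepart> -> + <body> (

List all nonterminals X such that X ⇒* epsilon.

Directly nullable (have an epsilon-production): <expr>, <decls>.
No other nonterminal has a production whose RHS symbols are all nullable.

{ <decls>, <expr> }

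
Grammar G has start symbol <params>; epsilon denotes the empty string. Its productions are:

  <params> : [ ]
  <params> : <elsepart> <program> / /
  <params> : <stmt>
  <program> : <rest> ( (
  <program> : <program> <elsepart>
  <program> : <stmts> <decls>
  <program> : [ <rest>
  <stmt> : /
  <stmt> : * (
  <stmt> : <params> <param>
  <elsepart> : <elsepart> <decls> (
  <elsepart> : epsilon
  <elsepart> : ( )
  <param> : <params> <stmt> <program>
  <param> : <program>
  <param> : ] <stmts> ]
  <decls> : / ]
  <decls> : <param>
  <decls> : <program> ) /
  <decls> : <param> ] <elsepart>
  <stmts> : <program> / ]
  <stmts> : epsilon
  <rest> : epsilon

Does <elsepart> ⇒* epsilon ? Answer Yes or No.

Yes

<elsepart> has an epsilon-production, so <elsepart> ⇒ epsilon.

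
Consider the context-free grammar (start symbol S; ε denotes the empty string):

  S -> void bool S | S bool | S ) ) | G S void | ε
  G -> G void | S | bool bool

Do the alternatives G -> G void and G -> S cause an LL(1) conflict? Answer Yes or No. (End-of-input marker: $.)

Yes

FIRST(G void) = { ), bool, void } and FIRST(S) = { ), bool, void, ε }.
Both contain ), so the two alternatives are not disjoint — LL(1) conflict.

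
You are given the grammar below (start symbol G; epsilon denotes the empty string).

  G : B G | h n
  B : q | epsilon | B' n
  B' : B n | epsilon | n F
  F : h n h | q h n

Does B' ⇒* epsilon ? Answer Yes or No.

Yes

B' has an epsilon-production, so B' ⇒ epsilon.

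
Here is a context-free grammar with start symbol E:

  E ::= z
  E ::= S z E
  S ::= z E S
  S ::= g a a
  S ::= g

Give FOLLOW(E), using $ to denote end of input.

{ $, g, z }

E is the start symbol, so $ ∈ FOLLOW(E).
In E ::= S z E: E is at the end, add FOLLOW(E) = { $, g, z }.
In S ::= z E S: add FIRST(S) = { g, z }.
Union: FOLLOW(E) = { $, g, z }.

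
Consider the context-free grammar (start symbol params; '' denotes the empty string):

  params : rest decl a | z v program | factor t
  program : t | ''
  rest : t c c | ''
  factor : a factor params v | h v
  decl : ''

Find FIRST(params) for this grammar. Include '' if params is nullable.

From params : rest decl a: rest, decl nullable, take FIRST(rest) ∪ FIRST(decl) ∪ {a} = { a, t }.
params : z v program contributes {z}.
From params : factor t: add FIRST(factor) = { a, h }.
Union: FIRST(params) = { a, h, t, z }.

{ a, h, t, z }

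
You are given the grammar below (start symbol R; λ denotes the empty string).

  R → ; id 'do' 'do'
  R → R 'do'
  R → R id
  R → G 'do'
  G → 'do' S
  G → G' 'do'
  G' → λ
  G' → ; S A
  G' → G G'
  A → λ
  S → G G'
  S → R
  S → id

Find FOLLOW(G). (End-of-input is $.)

In R → G 'do': add FIRST('do') = { 'do' }.
In G' → G G': add FIRST(G')\{λ} = { 'do', ; }.
  Since G' is nullable, also add FOLLOW(G') = { 'do', ; }.
In S → G G': add FIRST(G')\{λ} = { 'do', ; }.
  Since G' is nullable, also add FOLLOW(S) = { 'do', ; }.
Union: FOLLOW(G) = { 'do', ; }.

{ 'do', ; }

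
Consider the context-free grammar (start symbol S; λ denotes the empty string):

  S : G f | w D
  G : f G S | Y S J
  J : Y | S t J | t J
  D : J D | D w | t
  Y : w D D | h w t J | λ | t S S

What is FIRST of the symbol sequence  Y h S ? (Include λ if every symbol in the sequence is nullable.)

{ h, t, w }

Add FIRST(Y)\{λ} = { h, t, w }; Y is nullable, continue.
h is a terminal; add {h} and stop.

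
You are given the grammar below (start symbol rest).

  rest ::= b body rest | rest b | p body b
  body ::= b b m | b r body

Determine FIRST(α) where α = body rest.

{ b }

Add FIRST(body) = { b }; body is not nullable, stop.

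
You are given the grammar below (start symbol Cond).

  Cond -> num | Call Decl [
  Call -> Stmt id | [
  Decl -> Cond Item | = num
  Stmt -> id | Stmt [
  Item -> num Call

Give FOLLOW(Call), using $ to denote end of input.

In Cond -> Call Decl [: add FIRST(Decl [) = { =, [, id, num }.
In Item -> num Call: Call is at the end, add FOLLOW(Item) = { [ }.
Union: FOLLOW(Call) = { =, [, id, num }.

{ =, [, id, num }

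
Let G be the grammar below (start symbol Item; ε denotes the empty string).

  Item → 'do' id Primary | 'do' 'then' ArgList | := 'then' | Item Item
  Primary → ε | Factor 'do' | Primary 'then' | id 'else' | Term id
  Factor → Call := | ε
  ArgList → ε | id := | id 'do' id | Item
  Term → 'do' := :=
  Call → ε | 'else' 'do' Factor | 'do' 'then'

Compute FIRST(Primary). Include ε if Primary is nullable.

{ 'do', 'else', 'then', :=, id, ε }

Primary → ε contributes ε.
From Primary → Factor 'do': Factor nullable, take FIRST(Factor) ∪ {'do'} = { 'do', 'else', := }.
From Primary → Primary 'then': Primary nullable, take FIRST(Primary) ∪ {'then'} = { 'do', 'else', 'then', :=, id }.
Primary → id 'else' contributes {id}.
From Primary → Term id: add FIRST(Term) = { 'do' }.
Union: FIRST(Primary) = { 'do', 'else', 'then', :=, id, ε }.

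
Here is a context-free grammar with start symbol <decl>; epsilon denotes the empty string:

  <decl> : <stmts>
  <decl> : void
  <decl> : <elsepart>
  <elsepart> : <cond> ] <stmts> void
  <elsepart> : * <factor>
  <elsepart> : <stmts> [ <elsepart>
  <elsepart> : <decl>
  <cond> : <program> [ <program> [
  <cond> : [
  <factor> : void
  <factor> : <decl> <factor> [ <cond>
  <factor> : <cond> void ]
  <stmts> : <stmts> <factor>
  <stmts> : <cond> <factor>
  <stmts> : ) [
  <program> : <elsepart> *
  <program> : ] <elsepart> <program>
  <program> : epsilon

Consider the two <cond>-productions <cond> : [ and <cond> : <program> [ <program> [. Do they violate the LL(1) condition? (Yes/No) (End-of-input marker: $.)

FIRST([) = { [ } and FIRST(<program> [ <program> [) = { ), *, [, ], void }.
Both contain [, so the two alternatives are not disjoint — LL(1) conflict.

Yes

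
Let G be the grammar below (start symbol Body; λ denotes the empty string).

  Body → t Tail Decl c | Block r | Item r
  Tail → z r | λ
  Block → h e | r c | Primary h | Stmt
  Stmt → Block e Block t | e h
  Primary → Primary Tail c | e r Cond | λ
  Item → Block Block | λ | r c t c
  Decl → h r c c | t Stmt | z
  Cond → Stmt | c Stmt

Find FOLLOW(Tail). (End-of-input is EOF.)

{ c, h, t, z }

In Body → t Tail Decl c: add FIRST(Decl c) = { h, t, z }.
In Primary → Primary Tail c: add FIRST(c) = { c }.
Union: FOLLOW(Tail) = { c, h, t, z }.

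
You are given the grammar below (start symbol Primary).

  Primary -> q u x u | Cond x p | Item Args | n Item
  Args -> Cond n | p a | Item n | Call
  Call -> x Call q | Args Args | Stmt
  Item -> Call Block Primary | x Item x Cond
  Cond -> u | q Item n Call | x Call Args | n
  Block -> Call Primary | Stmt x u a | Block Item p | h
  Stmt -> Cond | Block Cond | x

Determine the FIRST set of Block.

From Block -> Call Primary: add FIRST(Call) = { h, n, p, q, u, x }.
From Block -> Stmt x u a: add FIRST(Stmt) = { h, n, p, q, u, x }.
From Block -> Block Item p: add FIRST(Block) = { h, n, p, q, u, x }.
Block -> h contributes {h}.
Union: FIRST(Block) = { h, n, p, q, u, x }.

{ h, n, p, q, u, x }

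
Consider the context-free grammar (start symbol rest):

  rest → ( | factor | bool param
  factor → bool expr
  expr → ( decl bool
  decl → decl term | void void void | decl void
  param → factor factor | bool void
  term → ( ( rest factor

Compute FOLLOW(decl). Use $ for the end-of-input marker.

{ (, bool, void }

In expr → ( decl bool: add FIRST(bool) = { bool }.
In decl → decl term: add FIRST(term) = { ( }.
In decl → decl void: add FIRST(void) = { void }.
Union: FOLLOW(decl) = { (, bool, void }.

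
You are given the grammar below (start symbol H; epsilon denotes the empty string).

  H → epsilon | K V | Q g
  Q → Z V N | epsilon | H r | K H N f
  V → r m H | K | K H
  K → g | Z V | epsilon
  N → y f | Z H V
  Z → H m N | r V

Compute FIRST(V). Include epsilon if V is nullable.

V → r m H contributes {r}.
From V → K: add FIRST(K) = { g, m, r, y, epsilon } (including epsilon since K is nullable).
From V → K H: K, H nullable, take FIRST(K) ∪ FIRST(H) = { g, m, r, y }; also epsilon since the whole RHS is nullable.
Union: FIRST(V) = { g, m, r, y, epsilon }.

{ g, m, r, y, epsilon }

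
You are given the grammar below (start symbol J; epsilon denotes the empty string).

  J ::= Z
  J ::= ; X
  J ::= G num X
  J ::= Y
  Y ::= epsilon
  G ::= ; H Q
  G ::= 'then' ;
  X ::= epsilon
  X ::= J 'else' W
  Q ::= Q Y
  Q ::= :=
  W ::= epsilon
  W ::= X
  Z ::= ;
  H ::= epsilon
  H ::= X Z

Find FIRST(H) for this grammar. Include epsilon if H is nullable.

H ::= epsilon contributes epsilon.
From H ::= X Z: X nullable, take FIRST(X) ∪ FIRST(Z) = { 'else', 'then', ; }.
Union: FIRST(H) = { 'else', 'then', ;, epsilon }.

{ 'else', 'then', ;, epsilon }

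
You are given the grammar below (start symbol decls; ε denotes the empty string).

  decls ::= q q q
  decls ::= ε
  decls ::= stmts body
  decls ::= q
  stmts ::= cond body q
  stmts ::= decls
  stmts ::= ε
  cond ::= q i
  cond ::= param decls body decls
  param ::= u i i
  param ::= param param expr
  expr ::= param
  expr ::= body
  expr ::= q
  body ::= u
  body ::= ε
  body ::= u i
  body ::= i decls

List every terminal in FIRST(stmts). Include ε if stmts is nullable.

{ i, q, u, ε }

From stmts ::= cond body q: add FIRST(cond) = { q, u }.
From stmts ::= decls: add FIRST(decls) = { i, q, u, ε } (including ε since decls is nullable).
stmts ::= ε contributes ε.
Union: FIRST(stmts) = { i, q, u, ε }.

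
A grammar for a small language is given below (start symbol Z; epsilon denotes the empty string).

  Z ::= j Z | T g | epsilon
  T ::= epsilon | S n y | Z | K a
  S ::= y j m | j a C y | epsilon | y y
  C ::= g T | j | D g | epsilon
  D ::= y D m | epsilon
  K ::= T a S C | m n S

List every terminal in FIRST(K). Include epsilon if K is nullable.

From K ::= T a S C: T nullable, take FIRST(T) ∪ {a} = { a, g, j, m, n, y }.
K ::= m n S contributes {m}.
Union: FIRST(K) = { a, g, j, m, n, y }.

{ a, g, j, m, n, y }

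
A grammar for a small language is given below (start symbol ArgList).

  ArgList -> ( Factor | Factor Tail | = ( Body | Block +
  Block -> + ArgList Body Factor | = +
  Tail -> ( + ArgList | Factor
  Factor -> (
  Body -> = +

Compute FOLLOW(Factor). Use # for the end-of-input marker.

In ArgList -> ( Factor: Factor is at the end, add FOLLOW(ArgList) = { #, = }.
In ArgList -> Factor Tail: add FIRST(Tail) = { ( }.
In Block -> + ArgList Body Factor: Factor is at the end, add FOLLOW(Block) = { + }.
In Tail -> Factor: Factor is at the end, add FOLLOW(Tail) = { #, = }.
Union: FOLLOW(Factor) = { #, (, +, = }.

{ #, (, +, = }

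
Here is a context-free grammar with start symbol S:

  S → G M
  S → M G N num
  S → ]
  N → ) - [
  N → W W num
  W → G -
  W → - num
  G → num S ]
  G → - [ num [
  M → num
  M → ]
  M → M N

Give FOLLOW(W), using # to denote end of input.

{ -, num }

In N → W W num: add FIRST(W num) = { -, num }.
In N → W W num: add FIRST(num) = { num }.
Union: FOLLOW(W) = { -, num }.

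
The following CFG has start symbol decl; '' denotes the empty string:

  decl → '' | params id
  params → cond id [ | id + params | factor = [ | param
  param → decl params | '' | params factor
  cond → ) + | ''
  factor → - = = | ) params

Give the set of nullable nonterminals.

Directly nullable (have an ''-production): decl, param, cond.
params → param with every symbol nullable, so params is nullable.
No other nonterminal has a production whose RHS symbols are all nullable.

{ cond, decl, param, params }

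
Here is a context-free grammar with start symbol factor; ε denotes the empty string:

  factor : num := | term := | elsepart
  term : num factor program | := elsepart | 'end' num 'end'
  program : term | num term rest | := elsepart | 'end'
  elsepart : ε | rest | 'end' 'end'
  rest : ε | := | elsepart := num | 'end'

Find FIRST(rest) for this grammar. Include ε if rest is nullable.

{ 'end', :=, ε }

rest : ε contributes ε.
rest : := contributes {:=}.
From rest : elsepart := num: elsepart nullable, take FIRST(elsepart) ∪ {:=} = { 'end', := }.
rest : 'end' contributes {'end'}.
Union: FIRST(rest) = { 'end', :=, ε }.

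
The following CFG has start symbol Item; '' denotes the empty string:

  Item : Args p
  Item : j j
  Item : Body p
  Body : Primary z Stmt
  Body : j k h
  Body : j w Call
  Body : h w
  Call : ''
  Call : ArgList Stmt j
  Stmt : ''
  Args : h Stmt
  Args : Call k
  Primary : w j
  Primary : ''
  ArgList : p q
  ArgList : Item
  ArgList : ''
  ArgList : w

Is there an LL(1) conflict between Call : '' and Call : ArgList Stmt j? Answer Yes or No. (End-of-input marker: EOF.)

Yes

FIRST('') = { '' } and FIRST(ArgList Stmt j) = { h, j, k, p, w, z }.
The first alternative is nullable and FOLLOW(Call) = { k, p } shares k with FIRST of the second — conflict.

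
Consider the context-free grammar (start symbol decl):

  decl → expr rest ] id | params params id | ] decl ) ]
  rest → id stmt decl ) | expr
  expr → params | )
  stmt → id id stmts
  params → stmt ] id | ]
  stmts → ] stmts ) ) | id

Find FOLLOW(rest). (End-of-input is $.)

In decl → expr rest ] id: add FIRST(] id) = { ] }.
Union: FOLLOW(rest) = { ] }.

{ ] }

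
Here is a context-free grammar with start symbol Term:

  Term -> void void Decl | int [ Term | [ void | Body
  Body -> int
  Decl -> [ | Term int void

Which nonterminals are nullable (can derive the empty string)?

{ } (none)

No nonterminal has an empty production or an RHS whose symbols are all nullable.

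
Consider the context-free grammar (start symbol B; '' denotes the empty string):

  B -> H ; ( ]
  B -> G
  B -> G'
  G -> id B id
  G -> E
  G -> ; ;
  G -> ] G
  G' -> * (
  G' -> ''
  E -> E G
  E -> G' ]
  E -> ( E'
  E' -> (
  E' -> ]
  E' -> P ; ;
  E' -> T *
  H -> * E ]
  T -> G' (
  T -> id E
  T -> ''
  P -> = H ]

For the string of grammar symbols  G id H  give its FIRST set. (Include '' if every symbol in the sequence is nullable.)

{ (, *, ;, ], id }

Add FIRST(G) = { (, *, ;, ], id }; G is not nullable, stop.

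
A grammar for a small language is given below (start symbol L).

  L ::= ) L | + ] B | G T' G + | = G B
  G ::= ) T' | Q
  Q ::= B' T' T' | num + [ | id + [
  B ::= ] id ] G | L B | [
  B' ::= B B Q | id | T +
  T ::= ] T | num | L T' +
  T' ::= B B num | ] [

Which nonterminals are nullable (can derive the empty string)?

{ } (none)

No nonterminal has an empty production or an RHS whose symbols are all nullable.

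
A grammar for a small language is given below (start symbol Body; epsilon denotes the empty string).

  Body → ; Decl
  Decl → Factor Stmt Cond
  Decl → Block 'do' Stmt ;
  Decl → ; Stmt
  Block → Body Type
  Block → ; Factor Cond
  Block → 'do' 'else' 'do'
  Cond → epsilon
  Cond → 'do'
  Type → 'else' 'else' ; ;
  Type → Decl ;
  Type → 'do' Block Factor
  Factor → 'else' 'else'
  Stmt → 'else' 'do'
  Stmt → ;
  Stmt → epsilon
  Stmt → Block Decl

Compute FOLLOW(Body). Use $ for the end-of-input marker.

{ $, 'do', 'else', ; }

Body is the start symbol, so $ ∈ FOLLOW(Body).
In Block → Body Type: add FIRST(Type) = { 'do', 'else', ; }.
Union: FOLLOW(Body) = { $, 'do', 'else', ; }.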